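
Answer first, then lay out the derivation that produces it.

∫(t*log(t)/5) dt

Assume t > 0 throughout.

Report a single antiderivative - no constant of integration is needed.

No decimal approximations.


The answer is t**2*log(t)/10 - t**2/20.
Step 1. Integrate ∫(t*log(t)/5) dt by parts with u = log(t), dv = (t/5) dt, so v = t**2/10 [assuming t > 0]: now t**2*log(t)/10 + ∫(-t/10) dt.
Step 2. Evaluate the standard form: now t**2*log(t)/10 - t**2/20.
Answer: t**2*log(t)/10 - t**2/20.


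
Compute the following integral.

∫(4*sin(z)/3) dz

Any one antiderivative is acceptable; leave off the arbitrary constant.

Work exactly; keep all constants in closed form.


Answer: -4*cos(z)/3.


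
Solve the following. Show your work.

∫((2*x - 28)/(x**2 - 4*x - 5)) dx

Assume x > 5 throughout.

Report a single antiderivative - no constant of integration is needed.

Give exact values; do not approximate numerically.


Step 1. Decompose ∫((2*x - 28)/(x**2 - 4*x - 5)) dx by partial fractions, (2*x - 28)/(x**2 - 4*x - 5) = 5/(x + 1) - 3/(x - 5): now ∫(-3/(x - 5)) dx + ∫(5/(x + 1)) dx.
Step 2. Evaluate the standard form [assuming x > 5]: now -3*log(x - 5) + ∫(5/(x + 1)) dx.
Step 3. Evaluate the standard form [assuming x > -1]: now -3*log(x - 5) + 5*log(x + 1).
Answer: -3*log(x - 5) + 5*log(x + 1).


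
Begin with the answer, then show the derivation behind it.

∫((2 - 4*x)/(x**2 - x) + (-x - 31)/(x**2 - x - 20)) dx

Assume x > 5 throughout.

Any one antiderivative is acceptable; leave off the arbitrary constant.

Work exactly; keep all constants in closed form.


The answer is -2*log(x) - 4*log(x - 5) - 2*log(x - 1) + 3*log(x + 4).
Step 1. Rewrite: now ∫((2 - 4*x)/(x**2 - x)) dx + ∫((-x - 31)/(x**2 - x - 20)) dx.
Step 2. Decompose ∫((-x - 31)/(x**2 - x - 20)) dx by partial fractions, (-x - 31)/(x**2 - x - 20) = 3/(x + 4) - 4/(x - 5): now ∫((2 - 4*x)/(x**2 - x)) dx + ∫(-4/(x - 5)) dx + ∫(3/(x + 4)) dx.
Step 3. Evaluate the standard form [assuming x > -4]: now 3*log(x + 4) + ∫((2 - 4*x)/(x**2 - x)) dx + ∫(-4/(x - 5)) dx.
Step 4. Evaluate the standard form [assuming x > 5]: now -4*log(x - 5) + 3*log(x + 4) + ∫((2 - 4*x)/(x**2 - x)) dx.
Step 5. Decompose ∫((2 - 4*x)/(x**2 - x)) dx by partial fractions, (2 - 4*x)/(x**2 - x) = -2/(x - 1) - 2/x: now -4*log(x - 5) + 3*log(x + 4) + ∫(-2/x) dx + ∫(-2/(x - 1)) dx.
Step 6. Evaluate the standard form [assuming x > 1]: now -4*log(x - 5) - 2*log(x - 1) + 3*log(x + 4) + ∫(-2/x) dx.
Step 7. Evaluate the standard form [assuming x > 0]: now -2*log(x) - 4*log(x - 5) - 2*log(x - 1) + 3*log(x + 4).
Answer: -2*log(x) - 4*log(x - 5) - 2*log(x - 1) + 3*log(x + 4).


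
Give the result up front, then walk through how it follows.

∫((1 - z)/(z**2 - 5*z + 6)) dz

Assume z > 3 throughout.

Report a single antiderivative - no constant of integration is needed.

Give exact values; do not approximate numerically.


The answer is -2*log(z - 3) + log(z - 2).
Step 1. Decompose ∫((1 - z)/(z**2 - 5*z + 6)) dz by partial fractions, (1 - z)/(z**2 - 5*z + 6) = 1/(z - 2) - 2/(z - 3): now ∫(-2/(z - 3)) dz + ∫(1/(z - 2)) dz.
Step 2. Evaluate the standard form [assuming z > 3]: now -2*log(z - 3) + ∫(1/(z - 2)) dz.
Step 3. Evaluate the standard form [assuming z > 2]: now -2*log(z - 3) + log(z - 2).
Answer: -2*log(z - 3) + log(z - 2).


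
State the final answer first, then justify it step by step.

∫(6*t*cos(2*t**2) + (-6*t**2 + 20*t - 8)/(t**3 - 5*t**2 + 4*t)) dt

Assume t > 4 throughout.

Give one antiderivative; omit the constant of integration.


The answer is -2*log(t) - 2*log(t - 4) - 2*log(t - 1) + 3*sin(2*t**2)/2.
Step 1. Rewrite: now ∫(6*t*cos(2*t**2)) dt + ∫((-6*t**2 + 20*t - 8)/(t**3 - 5*t**2 + 4*t)) dt.
Step 2. Substitute u = t**2, turning ∫(6*t*cos(2*t**2)) dt into ∫(3*cos(2*u)) du: now ∫((-6*t**2 + 20*t - 8)/(t**3 - 5*t**2 + 4*t)) dt + ∫(3*cos(2*u)) du.
Step 3. Evaluate the standard form: now 3*sin(2*u)/2 + ∫((-6*t**2 + 20*t - 8)/(t**3 - 5*t**2 + 4*t)) dt.
Step 4. Substitute back u = t**2: now 3*sin(2*t**2)/2 + ∫((-6*t**2 + 20*t - 8)/(t**3 - 5*t**2 + 4*t)) dt.
Step 5. Decompose ∫((-6*t**2 + 20*t - 8)/(t**3 - 5*t**2 + 4*t)) dt by partial fractions, (-6*t**2 + 20*t - 8)/(t**3 - 5*t**2 + 4*t) = -2/(t - 1) - 2/(t - 4) - 2/t: now 3*sin(2*t**2)/2 + ∫(-2/t) dt + ∫(-2/(t - 4)) dt + ∫(-2/(t - 1)) dt.
Step 6. Evaluate the standard form [assuming t > 4]: now -2*log(t - 4) + 3*sin(2*t**2)/2 + ∫(-2/t) dt + ∫(-2/(t - 1)) dt.
Step 7. Evaluate the standard form [assuming t > 0]: now -2*log(t) - 2*log(t - 4) + 3*sin(2*t**2)/2 + ∫(-2/(t - 1)) dt.
Step 8. Evaluate the standard form [assuming t > 1]: now -2*log(t) - 2*log(t - 4) - 2*log(t - 1) + 3*sin(2*t**2)/2.
Answer: -2*log(t) - 2*log(t - 4) - 2*log(t - 1) + 3*sin(2*t**2)/2.


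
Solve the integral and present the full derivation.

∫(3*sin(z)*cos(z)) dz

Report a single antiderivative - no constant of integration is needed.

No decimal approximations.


Step 1. Substitute u = sin(z), turning ∫(3*sin(z)*cos(z)) dz into ∫(3*u) du: now ∫(3*u) du.
Step 2. Evaluate the standard form: now 3*u**2/2.
Step 3. Substitute back u = sin(z): now 3*sin(z)**2/2.
Answer: 3*sin(z)**2/2.


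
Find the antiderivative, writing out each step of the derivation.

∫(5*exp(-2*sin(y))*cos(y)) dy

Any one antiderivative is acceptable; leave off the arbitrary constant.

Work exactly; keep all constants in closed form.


Step 1. Substitute u = sin(y), turning ∫(5*exp(-2*sin(y))*cos(y)) dy into ∫(5*exp(-2*u)) du: now ∫(5*exp(-2*u)) du.
Step 2. Evaluate the standard form: now -5*exp(-2*u)/2.
Step 3. Substitute back u = sin(y): now -5*exp(-2*sin(y))/2.
Answer: -5*exp(-2*sin(y))/2.


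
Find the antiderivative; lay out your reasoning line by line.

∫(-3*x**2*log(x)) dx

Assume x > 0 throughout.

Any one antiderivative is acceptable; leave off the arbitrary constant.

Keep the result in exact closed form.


Step 1. Integrate ∫(-3*x**2*log(x)) dx by parts with u = log(x), dv = (-3*x**2) dx, so v = -x**3 [assuming x > 0]: now -x**3*log(x) + ∫(x**2) dx.
Step 2. Evaluate the standard form: now -x**3*log(x) + x**3/3.
Answer: -x**3*log(x) + x**3/3.


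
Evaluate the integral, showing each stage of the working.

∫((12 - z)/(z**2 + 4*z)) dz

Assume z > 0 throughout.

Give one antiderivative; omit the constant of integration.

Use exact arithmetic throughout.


Step 1. Decompose ∫((12 - z)/(z**2 + 4*z)) dz by partial fractions, (12 - z)/(z**2 + 4*z) = -4/(z + 4) + 3/z: now ∫(3/z) dz + ∫(-4/(z + 4)) dz.
Step 2. Evaluate the standard form [assuming z > -4]: now -4*log(z + 4) + ∫(3/z) dz.
Step 3. Evaluate the standard form [assuming z > 0]: now 3*log(z) - 4*log(z + 4).
Answer: 3*log(z) - 4*log(z + 4).


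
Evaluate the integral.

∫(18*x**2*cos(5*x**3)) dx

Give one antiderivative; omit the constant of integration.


Answer: 6*sin(5*x**3)/5.


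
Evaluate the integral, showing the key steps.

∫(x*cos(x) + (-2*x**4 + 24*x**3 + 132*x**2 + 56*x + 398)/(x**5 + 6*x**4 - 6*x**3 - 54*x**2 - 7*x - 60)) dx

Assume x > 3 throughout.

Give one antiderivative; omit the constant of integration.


Step 1. Rewrite: now ∫(x*cos(x)) dx + ∫((-2*x**4 + 24*x**3 + 132*x**2 + 56*x + 398)/(x**5 + 6*x**4 - 6*x**3 - 54*x**2 - 7*x - 60)) dx.
Step 2. Integrate ∫(x*cos(x)) dx by parts with u = x, dv = (cos(x)) dx, so v = sin(x): now x*sin(x) + ∫((-2*x**4 + 24*x**3 + 132*x**2 + 56*x + 398)/(x**5 + 6*x**4 - 6*x**3 - 54*x**2 - 7*x - 60)) dx + ∫(-sin(x)) dx.
Step 3. Evaluate the standard form: now x*sin(x) + cos(x) + ∫((-2*x**4 + 24*x**3 + 132*x**2 + 56*x + 398)/(x**5 + 6*x**4 - 6*x**3 - 54*x**2 - 7*x - 60)) dx.
Step 4. Decompose ∫((-2*x**4 + 24*x**3 + 132*x**2 + 56*x + 398)/(x**5 + 6*x**4 - 6*x**3 - 54*x**2 - 7*x - 60)) dx by partial fractions, (-2*x**4 + 24*x**3 + 132*x**2 + 56*x + 398)/(x**5 + 6*x**4 - 6*x**3 - 54*x**2 - 7*x - 60) = -4/(x**2 + 1) - 4/(x + 5) - 2/(x + 4) + 4/(x - 3): now x*sin(x) + cos(x) + ∫(4/(x - 3)) dx + ∫(-2/(x + 4)) dx + ∫(-4/(x + 5)) dx + ∫(-4/(x**2 + 1)) dx.
Step 5. Evaluate the standard form [assuming x > 3]: now x*sin(x) + 4*log(x - 3) + cos(x) + ∫(-2/(x + 4)) dx + ∫(-4/(x + 5)) dx + ∫(-4/(x**2 + 1)) dx.
Step 6. Evaluate the standard form [assuming x > -5]: now x*sin(x) + 4*log(x - 3) - 4*log(x + 5) + cos(x) + ∫(-2/(x + 4)) dx + ∫(-4/(x**2 + 1)) dx.
Step 7. Evaluate the standard form [assuming x > -4]: now x*sin(x) + 4*log(x - 3) - 2*log(x + 4) - 4*log(x + 5) + cos(x) + ∫(-4/(x**2 + 1)) dx.
Step 8. Evaluate the standard form: now x*sin(x) + 4*log(x - 3) - 2*log(x + 4) - 4*log(x + 5) + cos(x) - 4*atan(x).
Answer: x*sin(x) + 4*log(x - 3) - 2*log(x + 4) - 4*log(x + 5) + cos(x) - 4*atan(x).


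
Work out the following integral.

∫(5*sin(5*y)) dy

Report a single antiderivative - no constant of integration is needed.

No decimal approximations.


Answer: -cos(5*y).


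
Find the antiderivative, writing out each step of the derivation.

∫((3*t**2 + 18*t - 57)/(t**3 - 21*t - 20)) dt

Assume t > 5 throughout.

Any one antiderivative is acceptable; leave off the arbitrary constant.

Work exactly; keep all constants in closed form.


Step 1. Decompose ∫((3*t**2 + 18*t - 57)/(t**3 - 21*t - 20)) dt by partial fractions, (3*t**2 + 18*t - 57)/(t**3 - 21*t - 20) = -3/(t + 4) + 4/(t + 1) + 2/(t - 5): now ∫(2/(t - 5)) dt + ∫(4/(t + 1)) dt + ∫(-3/(t + 4)) dt.
Step 2. Evaluate the standard form [assuming t > 5]: now 2*log(t - 5) + ∫(4/(t + 1)) dt + ∫(-3/(t + 4)) dt.
Step 3. Evaluate the standard form [assuming t > -1]: now 2*log(t - 5) + 4*log(t + 1) + ∫(-3/(t + 4)) dt.
Step 4. Evaluate the standard form [assuming t > -4]: now 2*log(t - 5) + 4*log(t + 1) - 3*log(t + 4).
Answer: 2*log(t - 5) + 4*log(t + 1) - 3*log(t + 4).


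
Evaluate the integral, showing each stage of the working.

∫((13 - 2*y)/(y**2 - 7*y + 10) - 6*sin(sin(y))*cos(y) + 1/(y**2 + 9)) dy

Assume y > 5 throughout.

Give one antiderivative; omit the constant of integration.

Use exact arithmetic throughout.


Step 1. Rewrite: now ∫((13 - 2*y)/(y**2 - 7*y + 10)) dy + ∫(-6*sin(sin(y))*cos(y)) dy + ∫(1/(y**2 + 9)) dy.
Step 2. Evaluate the standard form: now atan(y/3)/3 + ∫((13 - 2*y)/(y**2 - 7*y + 10)) dy + ∫(-6*sin(sin(y))*cos(y)) dy.
Step 3. Decompose ∫((13 - 2*y)/(y**2 - 7*y + 10)) dy by partial fractions, (13 - 2*y)/(y**2 - 7*y + 10) = -3/(y - 2) + 1/(y - 5): now atan(y/3)/3 + ∫(-6*sin(sin(y))*cos(y)) dy + ∫(1/(y - 5)) dy + ∫(-3/(y - 2)) dy.
Step 4. Evaluate the standard form [assuming y > 5]: now log(y - 5) + atan(y/3)/3 + ∫(-6*sin(sin(y))*cos(y)) dy + ∫(-3/(y - 2)) dy.
Step 5. Evaluate the standard form [assuming y > 2]: now log(y - 5) - 3*log(y - 2) + atan(y/3)/3 + ∫(-6*sin(sin(y))*cos(y)) dy.
Step 6. Substitute u = sin(y), turning ∫(-6*sin(sin(y))*cos(y)) dy into ∫(-6*sin(u)) du: now log(y - 5) - 3*log(y - 2) + atan(y/3)/3 + ∫(-6*sin(u)) du.
Step 7. Evaluate the standard form: now log(y - 5) - 3*log(y - 2) + 6*cos(u) + atan(y/3)/3.
Step 8. Substitute back u = sin(y): now log(y - 5) - 3*log(y - 2) + 6*cos(sin(y)) + atan(y/3)/3.
Answer: log(y - 5) - 3*log(y - 2) + 6*cos(sin(y)) + atan(y/3)/3.


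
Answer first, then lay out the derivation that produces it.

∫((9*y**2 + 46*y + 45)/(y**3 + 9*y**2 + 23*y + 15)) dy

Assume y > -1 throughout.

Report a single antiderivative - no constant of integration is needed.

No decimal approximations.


The answer is log(y + 1) + 3*log(y + 3) + 5*log(y + 5).
Step 1. Decompose ∫((9*y**2 + 46*y + 45)/(y**3 + 9*y**2 + 23*y + 15)) dy by partial fractions, (9*y**2 + 46*y + 45)/(y**3 + 9*y**2 + 23*y + 15) = 5/(y + 5) + 3/(y + 3) + 1/(y + 1): now ∫(1/(y + 1)) dy + ∫(3/(y + 3)) dy + ∫(5/(y + 5)) dy.
Step 2. Evaluate the standard form [assuming y > -3]: now 3*log(y + 3) + ∫(1/(y + 1)) dy + ∫(5/(y + 5)) dy.
Step 3. Evaluate the standard form [assuming y > -1]: now log(y + 1) + 3*log(y + 3) + ∫(5/(y + 5)) dy.
Step 4. Evaluate the standard form [assuming y > -5]: now log(y + 1) + 3*log(y + 3) + 5*log(y + 5).
Answer: log(y + 1) + 3*log(y + 3) + 5*log(y + 5).


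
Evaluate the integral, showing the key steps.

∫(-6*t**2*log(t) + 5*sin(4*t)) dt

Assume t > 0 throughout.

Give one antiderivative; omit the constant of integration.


Step 1. Rewrite: now ∫(-6*t**2*log(t)) dt + ∫(5*sin(4*t)) dt.
Step 2. Integrate ∫(-6*t**2*log(t)) dt by parts with u = log(t), dv = (-6*t**2) dt, so v = -2*t**3 [assuming t > 0]: now -2*t**3*log(t) + ∫(2*t**2) dt + ∫(5*sin(4*t)) dt.
Step 3. Evaluate the standard form: now -2*t**3*log(t) + 2*t**3/3 + ∫(5*sin(4*t)) dt.
Step 4. Evaluate the standard form: now -2*t**3*log(t) + 2*t**3/3 - 5*cos(4*t)/4.
Answer: -2*t**3*log(t) + 2*t**3/3 - 5*cos(4*t)/4.


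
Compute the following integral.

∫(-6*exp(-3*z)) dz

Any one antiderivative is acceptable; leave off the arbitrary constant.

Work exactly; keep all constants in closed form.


Answer: 2*exp(-3*z).


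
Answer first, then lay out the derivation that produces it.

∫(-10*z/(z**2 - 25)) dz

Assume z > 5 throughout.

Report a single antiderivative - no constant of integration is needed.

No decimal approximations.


The answer is -5*log(z - 5) - 5*log(z + 5).
Step 1. Decompose ∫(-10*z/(z**2 - 25)) dz by partial fractions, -10*z/(z**2 - 25) = -5/(z + 5) - 5/(z - 5): now ∫(-5/(z - 5)) dz + ∫(-5/(z + 5)) dz.
Step 2. Evaluate the standard form [assuming z > -5]: now -5*log(z + 5) + ∫(-5/(z - 5)) dz.
Step 3. Evaluate the standard form [assuming z > 5]: now -5*log(z - 5) - 5*log(z + 5).
Answer: -5*log(z - 5) - 5*log(z + 5).


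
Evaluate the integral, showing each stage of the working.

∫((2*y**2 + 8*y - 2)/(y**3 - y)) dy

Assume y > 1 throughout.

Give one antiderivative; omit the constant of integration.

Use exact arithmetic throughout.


Step 1. Decompose ∫((2*y**2 + 8*y - 2)/(y**3 - y)) dy by partial fractions, (2*y**2 + 8*y - 2)/(y**3 - y) = -4/(y + 1) + 4/(y - 1) + 2/y: now ∫(2/y) dy + ∫(4/(y - 1)) dy + ∫(-4/(y + 1)) dy.
Step 2. Evaluate the standard form [assuming y > 0]: now 2*log(y) + ∫(4/(y - 1)) dy + ∫(-4/(y + 1)) dy.
Step 3. Evaluate the standard form [assuming y > -1]: now 2*log(y) - 4*log(y + 1) + ∫(4/(y - 1)) dy.
Step 4. Evaluate the standard form [assuming y > 1]: now 2*log(y) + 4*log(y - 1) - 4*log(y + 1).
Answer: 2*log(y) + 4*log(y - 1) - 4*log(y + 1).


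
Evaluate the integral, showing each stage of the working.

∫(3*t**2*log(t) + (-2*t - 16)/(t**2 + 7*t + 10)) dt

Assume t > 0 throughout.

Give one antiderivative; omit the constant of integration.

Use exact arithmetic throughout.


Step 1. Rewrite: now ∫(3*t**2*log(t)) dt + ∫((-2*t - 16)/(t**2 + 7*t + 10)) dt.
Step 2. Decompose ∫((-2*t - 16)/(t**2 + 7*t + 10)) dt by partial fractions, (-2*t - 16)/(t**2 + 7*t + 10) = 2/(t + 5) - 4/(t + 2): now ∫(3*t**2*log(t)) dt + ∫(-4/(t + 2)) dt + ∫(2/(t + 5)) dt.
Step 3. Evaluate the standard form [assuming t > -5]: now 2*log(t + 5) + ∫(3*t**2*log(t)) dt + ∫(-4/(t + 2)) dt.
Step 4. Evaluate the standard form [assuming t > -2]: now -4*log(t + 2) + 2*log(t + 5) + ∫(3*t**2*log(t)) dt.
Step 5. Integrate ∫(3*t**2*log(t)) dt by parts with u = log(t), dv = (3*t**2) dt, so v = t**3 [assuming t > 0]: now t**3*log(t) - 4*log(t + 2) + 2*log(t + 5) + ∫(-t**2) dt.
Step 6. Evaluate the standard form: now t**3*log(t) - t**3/3 - 4*log(t + 2) + 2*log(t + 5).
Answer: t**3*log(t) - t**3/3 - 4*log(t + 2) + 2*log(t + 5).


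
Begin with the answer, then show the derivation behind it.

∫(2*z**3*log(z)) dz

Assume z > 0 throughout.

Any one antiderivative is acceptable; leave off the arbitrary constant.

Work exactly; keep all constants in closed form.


The answer is z**4*log(z)/2 - z**4/8.
Step 1. Integrate ∫(2*z**3*log(z)) dz by parts with u = log(z), dv = (2*z**3) dz, so v = z**4/2 [assuming z > 0]: now z**4*log(z)/2 + ∫(-z**3/2) dz.
Step 2. Evaluate the standard form: now z**4*log(z)/2 - z**4/8.
Answer: z**4*log(z)/2 - z**4/8.


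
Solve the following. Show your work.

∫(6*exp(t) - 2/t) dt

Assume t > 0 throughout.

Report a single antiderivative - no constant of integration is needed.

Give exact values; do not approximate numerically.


Step 1. Rewrite: now ∫(-2/t) dt + ∫(6*exp(t)) dt.
Step 2. Evaluate the standard form [assuming t > 0]: now -2*log(t) + ∫(6*exp(t)) dt.
Step 3. Evaluate the standard form: now 6*exp(t) - 2*log(t).
Answer: 6*exp(t) - 2*log(t).


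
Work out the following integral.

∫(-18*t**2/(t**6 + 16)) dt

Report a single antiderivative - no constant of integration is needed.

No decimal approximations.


Answer: -3*atan(t**3/4)/2.


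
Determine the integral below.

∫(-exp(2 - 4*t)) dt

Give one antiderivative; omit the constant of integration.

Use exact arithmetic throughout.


Answer: exp(2 - 4*t)/4.


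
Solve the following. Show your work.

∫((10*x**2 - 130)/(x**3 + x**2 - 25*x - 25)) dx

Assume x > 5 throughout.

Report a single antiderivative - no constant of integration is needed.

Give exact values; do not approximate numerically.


Step 1. Decompose ∫((10*x**2 - 130)/(x**3 + x**2 - 25*x - 25)) dx by partial fractions, (10*x**2 - 130)/(x**3 + x**2 - 25*x - 25) = 3/(x + 5) + 5/(x + 1) + 2/(x - 5): now ∫(2/(x - 5)) dx + ∫(5/(x + 1)) dx + ∫(3/(x + 5)) dx.
Step 2. Evaluate the standard form [assuming x > -5]: now 3*log(x + 5) + ∫(2/(x - 5)) dx + ∫(5/(x + 1)) dx.
Step 3. Evaluate the standard form [assuming x > -1]: now 5*log(x + 1) + 3*log(x + 5) + ∫(2/(x - 5)) dx.
Step 4. Evaluate the standard form [assuming x > 5]: now 2*log(x - 5) + 5*log(x + 1) + 3*log(x + 5).
Answer: 2*log(x - 5) + 5*log(x + 1) + 3*log(x + 5).


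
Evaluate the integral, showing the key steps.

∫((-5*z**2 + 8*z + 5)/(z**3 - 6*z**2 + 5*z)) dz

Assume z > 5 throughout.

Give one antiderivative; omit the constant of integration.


Step 1. Decompose ∫((-5*z**2 + 8*z + 5)/(z**3 - 6*z**2 + 5*z)) dz by partial fractions, (-5*z**2 + 8*z + 5)/(z**3 - 6*z**2 + 5*z) = -2/(z - 1) - 4/(z - 5) + 1/z: now ∫(1/z) dz + ∫(-4/(z - 5)) dz + ∫(-2/(z - 1)) dz.
Step 2. Evaluate the standard form [assuming z > 5]: now -4*log(z - 5) + ∫(1/z) dz + ∫(-2/(z - 1)) dz.
Step 3. Evaluate the standard form [assuming z > 0]: now log(z) - 4*log(z - 5) + ∫(-2/(z - 1)) dz.
Step 4. Evaluate the standard form [assuming z > 1]: now log(z) - 4*log(z - 5) - 2*log(z - 1).
Answer: log(z) - 4*log(z - 5) - 2*log(z - 1).


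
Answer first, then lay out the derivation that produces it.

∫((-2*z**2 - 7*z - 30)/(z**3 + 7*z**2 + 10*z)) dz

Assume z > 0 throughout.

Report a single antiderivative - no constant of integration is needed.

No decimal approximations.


The answer is -3*log(z) + 4*log(z + 2) - 3*log(z + 5).
Step 1. Decompose ∫((-2*z**2 - 7*z - 30)/(z**3 + 7*z**2 + 10*z)) dz by partial fractions, (-2*z**2 - 7*z - 30)/(z**3 + 7*z**2 + 10*z) = -3/(z + 5) + 4/(z + 2) - 3/z: now ∫(-3/z) dz + ∫(4/(z + 2)) dz + ∫(-3/(z + 5)) dz.
Step 2. Evaluate the standard form [assuming z > -5]: now -3*log(z + 5) + ∫(-3/z) dz + ∫(4/(z + 2)) dz.
Step 3. Evaluate the standard form [assuming z > 0]: now -3*log(z) - 3*log(z + 5) + ∫(4/(z + 2)) dz.
Step 4. Evaluate the standard form [assuming z > -2]: now -3*log(z) + 4*log(z + 2) - 3*log(z + 5).
Answer: -3*log(z) + 4*log(z + 2) - 3*log(z + 5).


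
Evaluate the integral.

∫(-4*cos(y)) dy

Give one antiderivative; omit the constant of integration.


Answer: -4*sin(y).


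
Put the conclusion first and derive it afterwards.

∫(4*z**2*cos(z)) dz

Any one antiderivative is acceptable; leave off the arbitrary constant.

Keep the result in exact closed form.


The answer is 4*z**2*sin(z) + 8*z*cos(z) - 8*sin(z).
Step 1. Integrate ∫(4*z**2*cos(z)) dz by parts with u = z**2, dv = (4*cos(z)) dz, so v = 4*sin(z): now 4*z**2*sin(z) + ∫(-8*z*sin(z)) dz.
Step 2. Integrate ∫(-8*z*sin(z)) dz by parts with u = z, dv = (-8*sin(z)) dz, so v = 8*cos(z): now 4*z**2*sin(z) + 8*z*cos(z) + ∫(-8*cos(z)) dz.
Step 3. Evaluate the standard form: now 4*z**2*sin(z) + 8*z*cos(z) - 8*sin(z).
Answer: 4*z**2*sin(z) + 8*z*cos(z) - 8*sin(z).


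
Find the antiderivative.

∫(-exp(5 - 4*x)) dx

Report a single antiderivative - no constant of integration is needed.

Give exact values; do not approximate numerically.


Answer: exp(5 - 4*x)/4.


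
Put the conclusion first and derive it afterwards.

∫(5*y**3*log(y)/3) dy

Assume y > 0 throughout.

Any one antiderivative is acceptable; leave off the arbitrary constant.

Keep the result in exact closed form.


The answer is 5*y**4*log(y)/12 - 5*y**4/48.
Step 1. Integrate ∫(5*y**3*log(y)/3) dy by parts with u = log(y), dv = (5*y**3/3) dy, so v = 5*y**4/12 [assuming y > 0]: now 5*y**4*log(y)/12 + ∫(-5*y**3/12) dy.
Step 2. Evaluate the standard form: now 5*y**4*log(y)/12 - 5*y**4/48.
Answer: 5*y**4*log(y)/12 - 5*y**4/48.


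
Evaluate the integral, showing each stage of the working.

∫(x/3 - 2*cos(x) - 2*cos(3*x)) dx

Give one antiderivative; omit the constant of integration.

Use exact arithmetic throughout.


Step 1. Rewrite: now ∫(x/3) dx + ∫(-2*cos(x)) dx + ∫(-2*cos(3*x)) dx.
Step 2. Evaluate the standard form: now -2*sin(x) + ∫(x/3) dx + ∫(-2*cos(3*x)) dx.
Step 3. Evaluate the standard form: now -2*sin(x) - 2*sin(3*x)/3 + ∫(x/3) dx.
Step 4. Evaluate the standard form: now x**2/6 - 2*sin(x) - 2*sin(3*x)/3.
Answer: x**2/6 - 2*sin(x) - 2*sin(3*x)/3.


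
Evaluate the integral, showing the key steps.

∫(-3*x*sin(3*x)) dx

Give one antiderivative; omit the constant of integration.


Step 1. Integrate ∫(-3*x*sin(3*x)) dx by parts with u = x, dv = (-3*sin(3*x)) dx, so v = cos(3*x): now x*cos(3*x) + ∫(-cos(3*x)) dx.
Step 2. Evaluate the standard form: now x*cos(3*x) - sin(3*x)/3.
Answer: x*cos(3*x) - sin(3*x)/3.


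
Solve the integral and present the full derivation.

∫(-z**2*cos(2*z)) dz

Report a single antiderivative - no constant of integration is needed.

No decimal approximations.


Step 1. Integrate ∫(-z**2*cos(2*z)) dz by parts with u = z**2, dv = (-cos(2*z)) dz, so v = -sin(2*z)/2: now -z**2*sin(2*z)/2 + ∫(z*sin(2*z)) dz.
Step 2. Integrate ∫(z*sin(2*z)) dz by parts with u = z, dv = (sin(2*z)) dz, so v = -cos(2*z)/2: now -z**2*sin(2*z)/2 - z*cos(2*z)/2 + ∫(cos(2*z)/2) dz.
Step 3. Evaluate the standard form: now -z**2*sin(2*z)/2 - z*cos(2*z)/2 + sin(2*z)/4.
Answer: -z**2*sin(2*z)/2 - z*cos(2*z)/2 + sin(2*z)/4.


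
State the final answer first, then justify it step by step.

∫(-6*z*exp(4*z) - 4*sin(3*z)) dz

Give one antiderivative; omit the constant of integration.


The answer is -3*z*exp(4*z)/2 + 3*exp(4*z)/8 + 4*cos(3*z)/3.
Step 1. Rewrite: now ∫(-6*z*exp(4*z)) dz + ∫(-4*sin(3*z)) dz.
Step 2. Evaluate the standard form: now 4*cos(3*z)/3 + ∫(-6*z*exp(4*z)) dz.
Step 3. Integrate ∫(-6*z*exp(4*z)) dz by parts with u = z, dv = (-6*exp(4*z)) dz, so v = -3*exp(4*z)/2: now -3*z*exp(4*z)/2 + 4*cos(3*z)/3 + ∫(3*exp(4*z)/2) dz.
Step 4. Evaluate the standard form: now -3*z*exp(4*z)/2 + 3*exp(4*z)/8 + 4*cos(3*z)/3.
Answer: -3*z*exp(4*z)/2 + 3*exp(4*z)/8 + 4*cos(3*z)/3.


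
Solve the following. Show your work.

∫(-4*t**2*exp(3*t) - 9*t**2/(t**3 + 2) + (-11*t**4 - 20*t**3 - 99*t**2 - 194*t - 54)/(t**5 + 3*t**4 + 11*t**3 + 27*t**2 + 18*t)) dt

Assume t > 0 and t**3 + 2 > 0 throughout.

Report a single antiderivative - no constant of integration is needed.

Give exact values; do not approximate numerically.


Step 1. Rewrite: now ∫(-9*t**2/(t**3 + 2)) dt + ∫(-4*t**2*exp(3*t)) dt + ∫((-11*t**4 - 20*t**3 - 99*t**2 - 194*t - 54)/(t**5 + 3*t**4 + 11*t**3 + 27*t**2 + 18*t)) dt.
Step 2. Integrate ∫(-4*t**2*exp(3*t)) dt by parts with u = t**2, dv = (-4*exp(3*t)) dt, so v = -4*exp(3*t)/3: now -4*t**2*exp(3*t)/3 + ∫(8*t*exp(3*t)/3) dt + ∫(-9*t**2/(t**3 + 2)) dt + ∫((-11*t**4 - 20*t**3 - 99*t**2 - 194*t - 54)/(t**5 + 3*t**4 + 11*t**3 + 27*t**2 + 18*t)) dt.
Step 3. Integrate ∫(8*t*exp(3*t)/3) dt by parts with u = t, dv = (8*exp(3*t)/3) dt, so v = 8*exp(3*t)/9: now -4*t**2*exp(3*t)/3 + 8*t*exp(3*t)/9 + ∫(-9*t**2/(t**3 + 2)) dt + ∫((-11*t**4 - 20*t**3 - 99*t**2 - 194*t - 54)/(t**5 + 3*t**4 + 11*t**3 + 27*t**2 + 18*t)) dt + ∫(-8*exp(3*t)/9) dt.
Step 4. Evaluate the standard form: now -4*t**2*exp(3*t)/3 + 8*t*exp(3*t)/9 - 8*exp(3*t)/27 + ∫(-9*t**2/(t**3 + 2)) dt + ∫((-11*t**4 - 20*t**3 - 99*t**2 - 194*t - 54)/(t**5 + 3*t**4 + 11*t**3 + 27*t**2 + 18*t)) dt.
Step 5. Substitute u = t**3 + 2, turning ∫(-9*t**2/(t**3 + 2)) dt into ∫(-3/u) du: now -4*t**2*exp(3*t)/3 + 8*t*exp(3*t)/9 - 8*exp(3*t)/27 + ∫(-3/u) du + ∫((-11*t**4 - 20*t**3 - 99*t**2 - 194*t - 54)/(t**5 + 3*t**4 + 11*t**3 + 27*t**2 + 18*t)) dt.
Step 6. Evaluate the standard form [assuming u > 0]: now -4*t**2*exp(3*t)/3 + 8*t*exp(3*t)/9 - 8*exp(3*t)/27 - 3*log(u) + ∫((-11*t**4 - 20*t**3 - 99*t**2 - 194*t - 54)/(t**5 + 3*t**4 + 11*t**3 + 27*t**2 + 18*t)) dt.
Step 7. Substitute back u = t**3 + 2: now -4*t**2*exp(3*t)/3 + 8*t*exp(3*t)/9 - 8*exp(3*t)/27 - 3*log(t**3 + 2) + ∫((-11*t**4 - 20*t**3 - 99*t**2 - 194*t - 54)/(t**5 + 3*t**4 + 11*t**3 + 27*t**2 + 18*t)) dt.
Step 8. Decompose ∫((-11*t**4 - 20*t**3 - 99*t**2 - 194*t - 54)/(t**5 + 3*t**4 + 11*t**3 + 27*t**2 + 18*t)) dt by partial fractions, (-11*t**4 - 20*t**3 - 99*t**2 - 194*t - 54)/(t**5 + 3*t**4 + 11*t**3 + 27*t**2 + 18*t) = 2/(t**2 + 9) - 3/(t + 2) - 5/(t + 1) - 3/t: now -4*t**2*exp(3*t)/3 + 8*t*exp(3*t)/9 - 8*exp(3*t)/27 - 3*log(t**3 + 2) + ∫(-3/t) dt + ∫(-5/(t + 1)) dt + ∫(-3/(t + 2)) dt + ∫(2/(t**2 + 9)) dt.
Step 9. Evaluate the standard form [assuming t > -1]: now -4*t**2*exp(3*t)/3 + 8*t*exp(3*t)/9 - 8*exp(3*t)/27 - 5*log(t + 1) - 3*log(t**3 + 2) + ∫(-3/t) dt + ∫(-3/(t + 2)) dt + ∫(2/(t**2 + 9)) dt.
Step 10. Evaluate the standard form [assuming t > -2]: now -4*t**2*exp(3*t)/3 + 8*t*exp(3*t)/9 - 8*exp(3*t)/27 - 5*log(t + 1) - 3*log(t + 2) - 3*log(t**3 + 2) + ∫(-3/t) dt + ∫(2/(t**2 + 9)) dt.
Step 11. Evaluate the standard form [assuming t > 0]: now -4*t**2*exp(3*t)/3 + 8*t*exp(3*t)/9 - 8*exp(3*t)/27 - 3*log(t) - 5*log(t + 1) - 3*log(t + 2) - 3*log(t**3 + 2) + ∫(2/(t**2 + 9)) dt.
Step 12. Evaluate the standard form: now -4*t**2*exp(3*t)/3 + 8*t*exp(3*t)/9 - 8*exp(3*t)/27 - 3*log(t) - 5*log(t + 1) - 3*log(t + 2) - 3*log(t**3 + 2) + 2*atan(t/3)/3.
Answer: -4*t**2*exp(3*t)/3 + 8*t*exp(3*t)/9 - 8*exp(3*t)/27 - 3*log(t) - 5*log(t + 1) - 3*log(t + 2) - 3*log(t**3 + 2) + 2*atan(t/3)/3.


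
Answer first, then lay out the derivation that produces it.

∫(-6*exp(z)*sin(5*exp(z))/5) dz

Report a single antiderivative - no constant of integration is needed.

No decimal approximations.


The answer is 6*cos(5*exp(z))/25.
Step 1. Substitute u = exp(z), turning ∫(-6*exp(z)*sin(5*exp(z))/5) dz into ∫(-6*sin(5*u)/5) du: now ∫(-6*sin(5*u)/5) du.
Step 2. Evaluate the standard form: now 6*cos(5*u)/25.
Step 3. Substitute back u = exp(z): now 6*cos(5*exp(z))/25.
Answer: 6*cos(5*exp(z))/25.


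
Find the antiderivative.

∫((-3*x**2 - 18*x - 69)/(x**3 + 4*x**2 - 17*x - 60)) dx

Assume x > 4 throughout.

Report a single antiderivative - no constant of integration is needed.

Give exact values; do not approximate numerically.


Answer: -3*log(x - 4) + 3*log(x + 3) - 3*log(x + 5).


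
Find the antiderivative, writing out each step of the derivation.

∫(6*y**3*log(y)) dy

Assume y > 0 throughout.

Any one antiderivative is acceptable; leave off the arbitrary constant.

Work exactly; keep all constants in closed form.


Step 1. Integrate ∫(6*y**3*log(y)) dy by parts with u = log(y), dv = (6*y**3) dy, so v = 3*y**4/2 [assuming y > 0]: now 3*y**4*log(y)/2 + ∫(-3*y**3/2) dy.
Step 2. Evaluate the standard form: now 3*y**4*log(y)/2 - 3*y**4/8.
Answer: 3*y**4*log(y)/2 - 3*y**4/8.


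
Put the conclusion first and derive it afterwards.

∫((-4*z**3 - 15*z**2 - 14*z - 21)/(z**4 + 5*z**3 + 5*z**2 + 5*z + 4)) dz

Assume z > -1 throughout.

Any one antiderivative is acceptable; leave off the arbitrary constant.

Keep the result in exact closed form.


The answer is -3*log(z + 1) - log(z + 4) - 2*atan(z).
Step 1. Decompose ∫((-4*z**3 - 15*z**2 - 14*z - 21)/(z**4 + 5*z**3 + 5*z**2 + 5*z + 4)) dz by partial fractions, (-4*z**3 - 15*z**2 - 14*z - 21)/(z**4 + 5*z**3 + 5*z**2 + 5*z + 4) = -2/(z**2 + 1) - 1/(z + 4) - 3/(z + 1): now ∫(-3/(z + 1)) dz + ∫(-1/(z + 4)) dz + ∫(-2/(z**2 + 1)) dz.
Step 2. Evaluate the standard form [assuming z > -1]: now -3*log(z + 1) + ∫(-1/(z + 4)) dz + ∫(-2/(z**2 + 1)) dz.
Step 3. Evaluate the standard form [assuming z > -4]: now -3*log(z + 1) - log(z + 4) + ∫(-2/(z**2 + 1)) dz.
Step 4. Evaluate the standard form: now -3*log(z + 1) - log(z + 4) - 2*atan(z).
Answer: -3*log(z + 1) - log(z + 4) - 2*atan(z).


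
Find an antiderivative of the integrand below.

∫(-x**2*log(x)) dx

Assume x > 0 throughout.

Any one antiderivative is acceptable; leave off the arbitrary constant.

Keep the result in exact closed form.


Answer: -x**3*log(x)/3 + x**3/9.


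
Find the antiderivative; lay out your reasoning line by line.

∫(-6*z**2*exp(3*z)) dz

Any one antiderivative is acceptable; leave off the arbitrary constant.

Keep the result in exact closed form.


Step 1. Integrate ∫(-6*z**2*exp(3*z)) dz by parts with u = z**2, dv = (-6*exp(3*z)) dz, so v = -2*exp(3*z): now -2*z**2*exp(3*z) + ∫(4*z*exp(3*z)) dz.
Step 2. Integrate ∫(4*z*exp(3*z)) dz by parts with u = z, dv = (4*exp(3*z)) dz, so v = 4*exp(3*z)/3: now -2*z**2*exp(3*z) + 4*z*exp(3*z)/3 + ∫(-4*exp(3*z)/3) dz.
Step 3. Evaluate the standard form: now -2*z**2*exp(3*z) + 4*z*exp(3*z)/3 - 4*exp(3*z)/9.
Answer: -2*z**2*exp(3*z) + 4*z*exp(3*z)/3 - 4*exp(3*z)/9.


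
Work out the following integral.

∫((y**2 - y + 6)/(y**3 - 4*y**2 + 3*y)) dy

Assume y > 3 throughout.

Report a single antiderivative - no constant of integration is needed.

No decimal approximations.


Answer: 2*log(y) + 2*log(y - 3) - 3*log(y - 1).


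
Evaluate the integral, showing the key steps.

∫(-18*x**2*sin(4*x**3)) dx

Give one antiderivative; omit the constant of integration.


Step 1. Substitute u = x**3, turning ∫(-18*x**2*sin(4*x**3)) dx into ∫(-6*sin(4*u)) du: now ∫(-6*sin(4*u)) du.
Step 2. Evaluate the standard form: now 3*cos(4*u)/2.
Step 3. Substitute back u = x**3: now 3*cos(4*x**3)/2.
Answer: 3*cos(4*x**3)/2.


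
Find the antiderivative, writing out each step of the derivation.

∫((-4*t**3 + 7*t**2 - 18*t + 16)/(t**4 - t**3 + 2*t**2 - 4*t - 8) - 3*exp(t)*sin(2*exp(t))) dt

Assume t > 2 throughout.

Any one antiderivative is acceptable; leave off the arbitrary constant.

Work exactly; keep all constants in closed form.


Step 1. Rewrite: now ∫((-4*t**3 + 7*t**2 - 18*t + 16)/(t**4 - t**3 + 2*t**2 - 4*t - 8)) dt + ∫(-3*exp(t)*sin(2*exp(t))) dt.
Step 2. Decompose ∫((-4*t**3 + 7*t**2 - 18*t + 16)/(t**4 - t**3 + 2*t**2 - 4*t - 8)) dt by partial fractions, (-4*t**3 + 7*t**2 - 18*t + 16)/(t**4 - t**3 + 2*t**2 - 4*t - 8) = 2/(t**2 + 4) - 3/(t + 1) - 1/(t - 2): now ∫(-3*exp(t)*sin(2*exp(t))) dt + ∫(-1/(t - 2)) dt + ∫(-3/(t + 1)) dt + ∫(2/(t**2 + 4)) dt.
Step 3. Evaluate the standard form [assuming t > -1]: now -3*log(t + 1) + ∫(-3*exp(t)*sin(2*exp(t))) dt + ∫(-1/(t - 2)) dt + ∫(2/(t**2 + 4)) dt.
Step 4. Evaluate the standard form [assuming t > 2]: now -log(t - 2) - 3*log(t + 1) + ∫(-3*exp(t)*sin(2*exp(t))) dt + ∫(2/(t**2 + 4)) dt.
Step 5. Evaluate the standard form: now -log(t - 2) - 3*log(t + 1) + atan(t/2) + ∫(-3*exp(t)*sin(2*exp(t))) dt.
Step 6. Substitute u = exp(t), turning ∫(-3*exp(t)*sin(2*exp(t))) dt into ∫(-3*sin(2*u)) du: now -log(t - 2) - 3*log(t + 1) + atan(t/2) + ∫(-3*sin(2*u)) du.
Step 7. Evaluate the standard form: now -log(t - 2) - 3*log(t + 1) + 3*cos(2*u)/2 + atan(t/2).
Step 8. Substitute back u = exp(t): now -log(t - 2) - 3*log(t + 1) + 3*cos(2*exp(t))/2 + atan(t/2).
Answer: -log(t - 2) - 3*log(t + 1) + 3*cos(2*exp(t))/2 + atan(t/2).


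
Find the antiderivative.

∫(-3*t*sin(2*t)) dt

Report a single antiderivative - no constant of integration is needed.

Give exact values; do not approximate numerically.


Answer: 3*t*cos(2*t)/2 - 3*sin(2*t)/4.


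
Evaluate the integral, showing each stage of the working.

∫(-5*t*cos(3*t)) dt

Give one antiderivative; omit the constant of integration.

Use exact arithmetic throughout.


Step 1. Integrate ∫(-5*t*cos(3*t)) dt by parts with u = t, dv = (-5*cos(3*t)) dt, so v = -5*sin(3*t)/3: now -5*t*sin(3*t)/3 + ∫(5*sin(3*t)/3) dt.
Step 2. Evaluate the standard form: now -5*t*sin(3*t)/3 - 5*cos(3*t)/9.
Answer: -5*t*sin(3*t)/3 - 5*cos(3*t)/9.


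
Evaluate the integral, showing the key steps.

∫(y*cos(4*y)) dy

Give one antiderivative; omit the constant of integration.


Step 1. Integrate ∫(y*cos(4*y)) dy by parts with u = y, dv = (cos(4*y)) dy, so v = sin(4*y)/4: now y*sin(4*y)/4 + ∫(-sin(4*y)/4) dy.
Step 2. Evaluate the standard form: now y*sin(4*y)/4 + cos(4*y)/16.
Answer: y*sin(4*y)/4 + cos(4*y)/16.


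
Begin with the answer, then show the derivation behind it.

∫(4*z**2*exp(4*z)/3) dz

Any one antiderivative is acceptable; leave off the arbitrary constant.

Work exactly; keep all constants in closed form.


The answer is z**2*exp(4*z)/3 - z*exp(4*z)/6 + exp(4*z)/24.
Step 1. Integrate ∫(4*z**2*exp(4*z)/3) dz by parts with u = z**2, dv = (4*exp(4*z)/3) dz, so v = exp(4*z)/3: now z**2*exp(4*z)/3 + ∫(-2*z*exp(4*z)/3) dz.
Step 2. Integrate ∫(-2*z*exp(4*z)/3) dz by parts with u = z, dv = (-2*exp(4*z)/3) dz, so v = -exp(4*z)/6: now z**2*exp(4*z)/3 - z*exp(4*z)/6 + ∫(exp(4*z)/6) dz.
Step 3. Evaluate the standard form: now z**2*exp(4*z)/3 - z*exp(4*z)/6 + exp(4*z)/24.
Answer: z**2*exp(4*z)/3 - z*exp(4*z)/6 + exp(4*z)/24.


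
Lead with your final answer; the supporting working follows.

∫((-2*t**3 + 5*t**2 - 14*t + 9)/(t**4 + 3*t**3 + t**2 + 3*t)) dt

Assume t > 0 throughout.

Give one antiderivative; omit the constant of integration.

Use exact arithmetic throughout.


The answer is 3*log(t) - 5*log(t + 3) - 4*atan(t).
Step 1. Decompose ∫((-2*t**3 + 5*t**2 - 14*t + 9)/(t**4 + 3*t**3 + t**2 + 3*t)) dt by partial fractions, (-2*t**3 + 5*t**2 - 14*t + 9)/(t**4 + 3*t**3 + t**2 + 3*t) = -4/(t**2 + 1) - 5/(t + 3) + 3/t: now ∫(3/t) dt + ∫(-5/(t + 3)) dt + ∫(-4/(t**2 + 1)) dt.
Step 2. Evaluate the standard form [assuming t > -3]: now -5*log(t + 3) + ∫(3/t) dt + ∫(-4/(t**2 + 1)) dt.
Step 3. Evaluate the standard form [assuming t > 0]: now 3*log(t) - 5*log(t + 3) + ∫(-4/(t**2 + 1)) dt.
Step 4. Evaluate the standard form: now 3*log(t) - 5*log(t + 3) - 4*atan(t).
Answer: 3*log(t) - 5*log(t + 3) - 4*atan(t).


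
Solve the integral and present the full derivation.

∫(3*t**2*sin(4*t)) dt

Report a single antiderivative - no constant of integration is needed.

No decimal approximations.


Step 1. Integrate ∫(3*t**2*sin(4*t)) dt by parts with u = t**2, dv = (3*sin(4*t)) dt, so v = -3*cos(4*t)/4: now -3*t**2*cos(4*t)/4 + ∫(3*t*cos(4*t)/2) dt.
Step 2. Integrate ∫(3*t*cos(4*t)/2) dt by parts with u = t, dv = (3*cos(4*t)/2) dt, so v = 3*sin(4*t)/8: now -3*t**2*cos(4*t)/4 + 3*t*sin(4*t)/8 + ∫(-3*sin(4*t)/8) dt.
Step 3. Evaluate the standard form: now -3*t**2*cos(4*t)/4 + 3*t*sin(4*t)/8 + 3*cos(4*t)/32.
Answer: -3*t**2*cos(4*t)/4 + 3*t*sin(4*t)/8 + 3*cos(4*t)/32.


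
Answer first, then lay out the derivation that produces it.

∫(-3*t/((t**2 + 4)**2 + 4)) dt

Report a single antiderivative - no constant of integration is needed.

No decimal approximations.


The answer is -3*atan(t**2/2 + 2)/4.
Step 1. Substitute u = t**2 + 4, turning ∫(-3*t/((t**2 + 4)**2 + 4)) dt into ∫(-3/(2*(u**2 + 4))) du: now ∫(-3/(2*(u**2 + 4))) du.
Step 2. Evaluate the standard form: now -3*atan(u/2)/4.
Step 3. Substitute back u = t**2 + 4: now -3*atan(t**2/2 + 2)/4.
Answer: -3*atan(t**2/2 + 2)/4.


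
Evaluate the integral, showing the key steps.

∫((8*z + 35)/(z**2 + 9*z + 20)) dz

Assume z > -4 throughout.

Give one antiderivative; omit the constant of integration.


Step 1. Decompose ∫((8*z + 35)/(z**2 + 9*z + 20)) dz by partial fractions, (8*z + 35)/(z**2 + 9*z + 20) = 5/(z + 5) + 3/(z + 4): now ∫(3/(z + 4)) dz + ∫(5/(z + 5)) dz.
Step 2. Evaluate the standard form [assuming z > -5]: now 5*log(z + 5) + ∫(3/(z + 4)) dz.
Step 3. Evaluate the standard form [assuming z > -4]: now 3*log(z + 4) + 5*log(z + 5).
Answer: 3*log(z + 4) + 5*log(z + 5).


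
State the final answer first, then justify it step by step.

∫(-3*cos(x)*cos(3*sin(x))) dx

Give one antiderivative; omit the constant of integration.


The answer is -sin(3*sin(x)).
Step 1. Substitute u = sin(x), turning ∫(-3*cos(x)*cos(3*sin(x))) dx into ∫(-3*cos(3*u)) du: now ∫(-3*cos(3*u)) du.
Step 2. Evaluate the standard form: now -sin(3*u).
Step 3. Substitute back u = sin(x): now -sin(3*sin(x)).
Answer: -sin(3*sin(x)).


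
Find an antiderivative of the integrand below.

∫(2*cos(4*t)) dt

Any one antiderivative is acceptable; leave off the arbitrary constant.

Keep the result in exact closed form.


Answer: sin(4*t)/2.


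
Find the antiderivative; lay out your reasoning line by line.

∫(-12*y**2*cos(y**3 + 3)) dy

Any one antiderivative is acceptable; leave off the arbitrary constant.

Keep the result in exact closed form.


Step 1. Substitute u = y**3 + 3, turning ∫(-12*y**2*cos(y**3 + 3)) dy into ∫(-4*cos(u)) du: now ∫(-4*cos(u)) du.
Step 2. Evaluate the standard form: now -4*sin(u).
Step 3. Substitute back u = y**3 + 3: now -4*sin(y**3 + 3).
Answer: -4*sin(y**3 + 3).


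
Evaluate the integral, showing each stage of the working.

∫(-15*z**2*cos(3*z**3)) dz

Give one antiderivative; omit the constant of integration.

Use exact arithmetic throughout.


Step 1. Substitute u = z**3, turning ∫(-15*z**2*cos(3*z**3)) dz into ∫(-5*cos(3*u)) du: now ∫(-5*cos(3*u)) du.
Step 2. Evaluate the standard form: now -5*sin(3*u)/3.
Step 3. Substitute back u = z**3: now -5*sin(3*z**3)/3.
Answer: -5*sin(3*z**3)/3.


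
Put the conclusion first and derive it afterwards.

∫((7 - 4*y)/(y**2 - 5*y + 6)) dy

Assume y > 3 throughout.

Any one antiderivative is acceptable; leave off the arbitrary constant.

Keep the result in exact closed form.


The answer is -5*log(y - 3) + log(y - 2).
Step 1. Decompose ∫((7 - 4*y)/(y**2 - 5*y + 6)) dy by partial fractions, (7 - 4*y)/(y**2 - 5*y + 6) = 1/(y - 2) - 5/(y - 3): now ∫(-5/(y - 3)) dy + ∫(1/(y - 2)) dy.
Step 2. Evaluate the standard form [assuming y > 2]: now log(y - 2) + ∫(-5/(y - 3)) dy.
Step 3. Evaluate the standard form [assuming y > 3]: now -5*log(y - 3) + log(y - 2).
Answer: -5*log(y - 3) + log(y - 2).


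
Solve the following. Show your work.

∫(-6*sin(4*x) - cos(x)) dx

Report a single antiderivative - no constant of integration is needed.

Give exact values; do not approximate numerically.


Step 1. Rewrite: now ∫(-6*sin(4*x)) dx + ∫(-cos(x)) dx.
Step 2. Evaluate the standard form: now -sin(x) + ∫(-6*sin(4*x)) dx.
Step 3. Evaluate the standard form: now -sin(x) + 3*cos(4*x)/2.
Answer: -sin(x) + 3*cos(4*x)/2.


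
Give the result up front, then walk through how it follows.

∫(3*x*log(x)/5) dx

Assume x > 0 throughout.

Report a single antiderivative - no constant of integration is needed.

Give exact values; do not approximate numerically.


The answer is 3*x**2*log(x)/10 - 3*x**2/20.
Step 1. Integrate ∫(3*x*log(x)/5) dx by parts with u = log(x), dv = (3*x/5) dx, so v = 3*x**2/10 [assuming x > 0]: now 3*x**2*log(x)/10 + ∫(-3*x/10) dx.
Step 2. Evaluate the standard form: now 3*x**2*log(x)/10 - 3*x**2/20.
Answer: 3*x**2*log(x)/10 - 3*x**2/20.


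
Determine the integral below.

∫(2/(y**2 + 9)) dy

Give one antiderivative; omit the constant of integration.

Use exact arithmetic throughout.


Answer: 2*atan(y/3)/3.


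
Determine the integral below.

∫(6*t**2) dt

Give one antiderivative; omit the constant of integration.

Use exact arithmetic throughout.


Answer: 2*t**3.


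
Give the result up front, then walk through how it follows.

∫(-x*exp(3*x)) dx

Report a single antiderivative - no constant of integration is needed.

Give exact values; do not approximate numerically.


The answer is -x*exp(3*x)/3 + exp(3*x)/9.
Step 1. Integrate ∫(-x*exp(3*x)) dx by parts with u = x, dv = (-exp(3*x)) dx, so v = -exp(3*x)/3: now -x*exp(3*x)/3 + ∫(exp(3*x)/3) dx.
Step 2. Evaluate the standard form: now -x*exp(3*x)/3 + exp(3*x)/9.
Answer: -x*exp(3*x)/3 + exp(3*x)/9.
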